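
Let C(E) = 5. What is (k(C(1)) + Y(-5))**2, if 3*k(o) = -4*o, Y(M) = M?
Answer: 1225/9 ≈ 136.11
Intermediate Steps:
k(o) = -4*o/3 (k(o) = (-4*o)/3 = -4*o/3)
(k(C(1)) + Y(-5))**2 = (-4/3*5 - 5)**2 = (-20/3 - 5)**2 = (-35/3)**2 = 1225/9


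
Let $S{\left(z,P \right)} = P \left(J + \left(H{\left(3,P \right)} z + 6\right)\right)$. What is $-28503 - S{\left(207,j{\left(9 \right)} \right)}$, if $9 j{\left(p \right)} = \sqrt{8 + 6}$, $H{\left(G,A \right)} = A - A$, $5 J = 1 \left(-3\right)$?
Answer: $-28503 - \frac{3 \sqrt{14}}{5} \approx -28505.0$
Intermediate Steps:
$J = - \frac{3}{5}$ ($J = \frac{1 \left(-3\right)}{5} = \frac{1}{5} \left(-3\right) = - \frac{3}{5} \approx -0.6$)
$H{\left(G,A \right)} = 0$
$j{\left(p \right)} = \frac{\sqrt{14}}{9}$ ($j{\left(p \right)} = \frac{\sqrt{8 + 6}}{9} = \frac{\sqrt{14}}{9}$)
$S{\left(z,P \right)} = \frac{27 P}{5}$ ($S{\left(z,P \right)} = P \left(- \frac{3}{5} + \left(0 z + 6\right)\right) = P \left(- \frac{3}{5} + \left(0 + 6\right)\right) = P \left(- \frac{3}{5} + 6\right) = P \frac{27}{5} = \frac{27 P}{5}$)
$-28503 - S{\left(207,j{\left(9 \right)} \right)} = -28503 - \frac{27 \frac{\sqrt{14}}{9}}{5} = -28503 - \frac{3 \sqrt{14}}{5}$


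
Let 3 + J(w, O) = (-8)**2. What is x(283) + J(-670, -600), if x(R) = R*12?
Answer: 3457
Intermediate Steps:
J(w, O) = 61 (J(w, O) = -3 + (-8)**2 = -3 + 64 = 61)
x(R) = 12*R
x(283) + J(-670, -600) = 12*283 + 61 = 3396 + 61 = 3457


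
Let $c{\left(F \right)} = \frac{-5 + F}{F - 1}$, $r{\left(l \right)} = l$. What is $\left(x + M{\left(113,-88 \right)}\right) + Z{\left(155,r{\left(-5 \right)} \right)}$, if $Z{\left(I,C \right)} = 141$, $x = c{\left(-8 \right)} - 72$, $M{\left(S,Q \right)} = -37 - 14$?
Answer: $\frac{175}{9} \approx 19.444$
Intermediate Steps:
$M{\left(S,Q \right)} = -51$ ($M{\left(S,Q \right)} = -37 - 14 = -51$)
$c{\left(F \right)} = \frac{-5 + F}{-1 + F}$
$x = - \frac{635}{9}$ ($x = \frac{-5 - 8}{-1 - 8} - 72 = \frac{1}{-9} \left(-13\right) - 72 = \left(- \frac{1}{9}\right) \left(-13\right) - 72 = \frac{13}{9} - 72 = - \frac{635}{9} \approx -70.556$)
$\left(x + M{\left(113,-88 \right)}\right) + Z{\left(155,r{\left(-5 \right)} \right)} = \left(- \frac{635}{9} - 51\right) + 141 = - \frac{1094}{9} + 141 = \frac{175}{9}$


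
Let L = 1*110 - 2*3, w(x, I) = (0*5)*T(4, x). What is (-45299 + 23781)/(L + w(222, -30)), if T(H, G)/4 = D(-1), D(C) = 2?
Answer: -10759/52 ≈ -206.90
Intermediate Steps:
T(H, G) = 8 (T(H, G) = 4*2 = 8)
w(x, I) = 0 (w(x, I) = (0*5)*8 = 0*8 = 0)
L = 104 (L = 110 - 6 = 104)
(-45299 + 23781)/(L + w(222, -30)) = (-45299 + 23781)/(104 + 0) = -21518/104 = -21518*1/104 = -10759/52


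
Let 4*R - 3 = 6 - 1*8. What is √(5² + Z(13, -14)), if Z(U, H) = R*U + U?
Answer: √165/2 ≈ 6.4226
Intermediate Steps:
R = ¼ (R = ¾ + (6 - 1*8)/4 = ¾ + (6 - 8)/4 = ¾ + (¼)*(-2) = ¾ - ½ = ¼ ≈ 0.25000)
Z(U, H) = 5*U/4 (Z(U, H) = U/4 + U = 5*U/4)
√(5² + Z(13, -14)) = √(5² + (5/4)*13) = √(25 + 65/4) = √(165/4) = √165/2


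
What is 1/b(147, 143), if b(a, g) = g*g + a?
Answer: 1/20596 ≈ 4.8553e-5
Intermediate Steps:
b(a, g) = a + g² (b(a, g) = g² + a = a + g²)
1/b(147, 143) = 1/(147 + 143²) = 1/(147 + 20449) = 1/20596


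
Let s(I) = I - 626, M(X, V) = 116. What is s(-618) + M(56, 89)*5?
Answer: -664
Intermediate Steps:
s(I) = -626 + I
s(-618) + M(56, 89)*5 = (-626 - 618) + 116*5 = -1244 + 580 = -664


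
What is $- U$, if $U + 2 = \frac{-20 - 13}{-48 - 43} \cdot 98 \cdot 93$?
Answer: $- \frac{42940}{13} \approx -3303.1$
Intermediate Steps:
$U = \frac{42940}{13}$ ($U = -2 + \frac{-20 - 13}{-48 - 43} \cdot 98 \cdot 93 = -2 + - \frac{33}{-91} \cdot 98 \cdot 93 = -2 + \left(-33\right) \left(- \frac{1}{91}\right) 98 \cdot 93 = -2 + \frac{33}{91} \cdot 98 \cdot 93 = -2 + \frac{462}{13} \cdot 93 = -2 + \frac{42966}{13} = \frac{42940}{13} \approx 3303.1$)
$- U = \left(-1\right) \frac{42940}{13} = - \frac{42940}{13}$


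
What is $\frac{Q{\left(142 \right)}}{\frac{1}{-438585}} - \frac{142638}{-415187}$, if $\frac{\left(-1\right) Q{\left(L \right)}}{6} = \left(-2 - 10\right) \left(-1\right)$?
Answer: $\frac{13110825051078}{415187} \approx 3.1578 \cdot 10^{7}$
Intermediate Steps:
$Q{\left(L \right)} = -72$ ($Q{\left(L \right)} = - 6 \left(-2 - 10\right) \left(-1\right) = - 6 \left(\left(-12\right) \left(-1\right)\right) = \left(-6\right) 12 = -72$)
$\frac{Q{\left(142 \right)}}{\frac{1}{-438585}} - \frac{142638}{-415187} = - \frac{72}{\frac{1}{-438585}} - \frac{142638}{-415187} = - \frac{72}{- \frac{1}{438585}} - - \frac{142638}{415187} = \left(-72\right) \left(-438585\right) + \frac{142638}{415187} = 31578120 + \frac{142638}{415187} = \frac{13110825051078}{415187}$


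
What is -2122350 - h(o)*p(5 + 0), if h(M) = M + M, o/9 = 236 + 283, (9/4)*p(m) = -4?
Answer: -2105742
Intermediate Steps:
p(m) = -16/9 (p(m) = (4/9)*(-4) = -16/9)
o = 4671 (o = 9*(236 + 283) = 9*519 = 4671)
h(M) = 2*M
-2122350 - h(o)*p(5 + 0) = -2122350 - 2*4671*(-16)/9 = -2122350 - 9342*(-16)/9 = -2122350 - 1*(-16608) = -2122350 + 16608 = -2105742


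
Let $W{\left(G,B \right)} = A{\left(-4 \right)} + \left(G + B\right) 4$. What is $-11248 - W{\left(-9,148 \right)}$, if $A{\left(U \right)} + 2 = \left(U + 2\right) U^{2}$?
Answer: $-11770$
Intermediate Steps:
$A{\left(U \right)} = -2 + U^{2} \left(2 + U\right)$ ($A{\left(U \right)} = -2 + \left(U + 2\right) U^{2} = -2 + \left(2 + U\right) U^{2} = -2 + U^{2} \left(2 + U\right)$)
$W{\left(G,B \right)} = -34 + 4 B + 4 G$ ($W{\left(G,B \right)} = \left(-2 + \left(-4\right)^{3} + 2 \left(-4\right)^{2}\right) + \left(G + B\right) 4 = \left(-2 - 64 + 2 \cdot 16\right) + \left(B + G\right) 4 = \left(-2 - 64 + 32\right) + \left(4 B + 4 G\right) = -34 + \left(4 B + 4 G\right) = -34 + 4 B + 4 G$)
$-11248 - W{\left(-9,148 \right)} = -11248 - \left(-34 + 4 \cdot 148 + 4 \left(-9\right)\right) = -11248 - \left(-34 + 592 - 36\right) = -11248 - 522 = -11770$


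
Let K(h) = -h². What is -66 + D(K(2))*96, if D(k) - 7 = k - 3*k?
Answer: 1374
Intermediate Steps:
D(k) = 7 - 2*k (D(k) = 7 + (k - 3*k) = 7 - 2*k)
-66 + D(K(2))*96 = -66 + (7 - (-2)*2²)*96 = -66 + (7 - (-2)*4)*96 = -66 + (7 - 2*(-4))*96 = -66 + (7 + 8)*96 = -66 + 15*96 = -66 + 1440 = 1374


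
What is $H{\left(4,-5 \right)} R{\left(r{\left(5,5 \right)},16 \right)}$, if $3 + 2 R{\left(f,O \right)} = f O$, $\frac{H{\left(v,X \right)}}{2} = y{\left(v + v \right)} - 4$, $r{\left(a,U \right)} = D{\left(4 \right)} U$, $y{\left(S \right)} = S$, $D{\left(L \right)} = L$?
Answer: $1268$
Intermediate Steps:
$r{\left(a,U \right)} = 4 U$
$H{\left(v,X \right)} = -8 + 4 v$ ($H{\left(v,X \right)} = 2 \left(\left(v + v\right) - 4\right) = 2 \left(2 v - 4\right) = 2 \left(-4 + 2 v\right) = -8 + 4 v$)
$R{\left(f,O \right)} = - \frac{3}{2} + \frac{O f}{2}$ ($R{\left(f,O \right)} = - \frac{3}{2} + \frac{f O}{2} = - \frac{3}{2} + \frac{O f}{2}$)
$H{\left(4,-5 \right)} R{\left(r{\left(5,5 \right)},16 \right)} = \left(-8 + 4 \cdot 4\right) \left(- \frac{3}{2} + \frac{1}{2} \cdot 16 \cdot 4 \cdot 5\right) = \left(-8 + 16\right) \left(- \frac{3}{2} + \frac{1}{2} \cdot 16 \cdot 20\right) = 8 \left(- \frac{3}{2} + 160\right) = 8 \cdot \frac{317}{2} = 1268$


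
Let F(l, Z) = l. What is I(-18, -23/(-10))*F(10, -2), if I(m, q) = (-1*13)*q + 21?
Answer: -89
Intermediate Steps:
I(m, q) = 21 - 13*q (I(m, q) = -13*q + 21 = 21 - 13*q)
I(-18, -23/(-10))*F(10, -2) = (21 - (-299)/(-10))*10 = (21 - (-299)*(-1)/10)*10 = (21 - 13*23/10)*10 = (21 - 299/10)*10 = -89/10*10 = -89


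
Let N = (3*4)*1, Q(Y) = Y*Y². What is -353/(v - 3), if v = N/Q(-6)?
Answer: 6354/55 ≈ 115.53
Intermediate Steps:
Q(Y) = Y³
N = 12 (N = 12*1 = 12)
v = -1/18 (v = 12/((-6)³) = 12/(-216) = 12*(-1/216) = -1/18 ≈ -0.055556)
-353/(v - 3) = -353/(-1/18 - 3) = -353/(-55/18) = -353*(-18/55) = 6354/55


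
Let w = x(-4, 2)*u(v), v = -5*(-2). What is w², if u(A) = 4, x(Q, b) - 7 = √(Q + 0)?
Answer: 720 + 448*I ≈ 720.0 + 448.0*I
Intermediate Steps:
x(Q, b) = 7 + √Q (x(Q, b) = 7 + √(Q + 0) = 7 + √Q)
v = 10
w = 28 + 8*I (w = (7 + √(-4))*4 = (7 + 2*I)*4 = 28 + 8*I ≈ 28.0 + 8.0*I)
w² = (28 + 8*I)²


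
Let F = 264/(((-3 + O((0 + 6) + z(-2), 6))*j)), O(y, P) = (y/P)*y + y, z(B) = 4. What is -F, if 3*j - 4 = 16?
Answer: -594/355 ≈ -1.6732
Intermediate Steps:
j = 20/3 (j = 4/3 + (⅓)*16 = 4/3 + 16/3 = 20/3 ≈ 6.6667)
O(y, P) = y + y²/P (O(y, P) = y²/P + y = y + y²/P)
F = 594/355 (F = 264/(((-3 + ((0 + 6) + 4)*(6 + ((0 + 6) + 4))/6)*(20/3))) = 264/(((-3 + (6 + 4)*(⅙)*(6 + (6 + 4)))*(20/3))) = 264/(((-3 + 10*(⅙)*(6 + 10))*(20/3))) = 264/(((-3 + 10*(⅙)*16)*(20/3))) = 264/(((-3 + 80/3)*(20/3))) = 264/(((71/3)*(20/3))) = 264/(1420/9) = 264*(9/1420) = 594/355 ≈ 1.6732)
-F = -1*594/355 = -594/355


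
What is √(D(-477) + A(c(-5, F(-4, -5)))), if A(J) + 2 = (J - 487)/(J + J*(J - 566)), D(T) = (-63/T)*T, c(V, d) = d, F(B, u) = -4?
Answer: I*√84457239/1138 ≈ 8.0756*I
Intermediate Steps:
D(T) = -63
A(J) = -2 + (-487 + J)/(J + J*(-566 + J)) (A(J) = -2 + (J - 487)/(J + J*(J - 566)) = -2 + (-487 + J)/(J + J*(-566 + J)))
√(D(-477) + A(c(-5, F(-4, -5)))) = √(-63 + (-487 - 2*(-4)² + 1131*(-4))/((-4)*(-565 - 4))) = √(-63 - ¼*(-487 - 2*16 - 4524)/(-569)) = √(-63 - ¼*(-1/569)*(-487 - 32 - 4524)) = √(-63 - ¼*(-1/569)*(-5043)) = √(-63 - 5043/2276) = √(-148431/2276) = I*√84457239/1138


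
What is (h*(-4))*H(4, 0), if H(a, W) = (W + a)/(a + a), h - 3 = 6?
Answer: -18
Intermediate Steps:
h = 9 (h = 3 + 6 = 9)
H(a, W) = (W + a)/(2*a) (H(a, W) = (W + a)/((2*a)) = (W + a)*(1/(2*a)) = (W + a)/(2*a))
(h*(-4))*H(4, 0) = (9*(-4))*((1/2)*(0 + 4)/4) = -18*4/4 = -36*1/2 = -18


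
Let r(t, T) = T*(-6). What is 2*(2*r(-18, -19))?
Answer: 456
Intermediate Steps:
r(t, T) = -6*T
2*(2*r(-18, -19)) = 2*(2*(-6*(-19))) = 2*(2*114) = 2*228 = 456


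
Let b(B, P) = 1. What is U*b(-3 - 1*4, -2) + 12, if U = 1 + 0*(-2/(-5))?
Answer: 13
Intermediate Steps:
U = 1 (U = 1 + 0*(-2*(-⅕)) = 1 + 0*(⅖) = 1 + 0 = 1)
U*b(-3 - 1*4, -2) + 12 = 1*1 + 12 = 1 + 12 = 13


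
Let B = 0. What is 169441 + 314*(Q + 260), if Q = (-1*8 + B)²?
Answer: 271177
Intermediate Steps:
Q = 64 (Q = (-1*8 + 0)² = (-8 + 0)² = (-8)² = 64)
169441 + 314*(Q + 260) = 169441 + 314*(64 + 260) = 169441 + 314*324 = 169441 + 101736 = 271177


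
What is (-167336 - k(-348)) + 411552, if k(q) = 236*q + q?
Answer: 326692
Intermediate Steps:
k(q) = 237*q
(-167336 - k(-348)) + 411552 = (-167336 - 237*(-348)) + 411552 = (-167336 - 1*(-82476)) + 411552 = (-167336 + 82476) + 411552 = -84860 + 411552 = 326692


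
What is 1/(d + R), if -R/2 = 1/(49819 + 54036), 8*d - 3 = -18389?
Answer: -415420/954739023 ≈ -0.00043511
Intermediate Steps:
d = -9193/4 (d = 3/8 + (⅛)*(-18389) = 3/8 - 18389/8 = -9193/4 ≈ -2298.3)
R = -2/103855 (R = -2/(49819 + 54036) = -2/103855 ≈ -1.9258e-5)
1/(d + R) = 1/(-9193/4 - 2/103855) = 1/(-954739023/415420) = -415420/954739023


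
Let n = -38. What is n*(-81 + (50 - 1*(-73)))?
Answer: -1596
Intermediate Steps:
n*(-81 + (50 - 1*(-73))) = -38*(-81 + (50 - 1*(-73))) = -38*(-81 + (50 + 73)) = -38*(-81 + 123) = -38*42 = -1596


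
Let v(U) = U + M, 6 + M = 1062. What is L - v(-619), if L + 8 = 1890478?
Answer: 1890033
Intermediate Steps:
L = 1890470 (L = -8 + 1890478 = 1890470)
M = 1056 (M = -6 + 1062 = 1056)
v(U) = 1056 + U (v(U) = U + 1056 = 1056 + U)
L - v(-619) = 1890470 - (1056 - 619) = 1890470 - 1*437 = 1890470 - 437 = 1890033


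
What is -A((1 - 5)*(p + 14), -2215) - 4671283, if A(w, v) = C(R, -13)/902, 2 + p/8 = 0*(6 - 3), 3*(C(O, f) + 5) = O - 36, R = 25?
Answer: -6320245886/1353 ≈ -4.6713e+6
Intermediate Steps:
C(O, f) = -17 + O/3 (C(O, f) = -5 + (O - 36)/3 = -5 + (-36 + O)/3 = -5 + (-12 + O/3) = -17 + O/3)
p = -16 (p = -16 + 8*(0*(6 - 3)) = -16 + 8*(0*3) = -16 + 8*0 = -16 + 0 = -16)
A(w, v) = -13/1353 (A(w, v) = (-17 + (⅓)*25)/902 = (-17 + 25/3)*(1/902) = -26/3*1/902 = -13/1353)
-A((1 - 5)*(p + 14), -2215) - 4671283 = -1*(-13/1353) - 4671283 = 13/1353 - 4671283 = -6320245886/1353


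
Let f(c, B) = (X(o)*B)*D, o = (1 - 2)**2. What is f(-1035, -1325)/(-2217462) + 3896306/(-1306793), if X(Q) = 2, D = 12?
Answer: -1433059079662/482960636561 ≈ -2.9672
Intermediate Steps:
o = 1 (o = (-1)**2 = 1)
f(c, B) = 24*B (f(c, B) = (2*B)*12 = 24*B)
f(-1035, -1325)/(-2217462) + 3896306/(-1306793) = (24*(-1325))/(-2217462) + 3896306/(-1306793) = -31800*(-1/2217462) + 3896306*(-1/1306793) = 5300/369577 - 3896306/1306793 = -1433059079662/482960636561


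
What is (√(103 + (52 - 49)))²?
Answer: 106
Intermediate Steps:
(√(103 + (52 - 49)))² = (√(103 + 3))² = (√106)² = 106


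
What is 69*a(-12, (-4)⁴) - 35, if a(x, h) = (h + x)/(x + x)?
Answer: -1473/2 ≈ -736.50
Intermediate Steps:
a(x, h) = (h + x)/(2*x) (a(x, h) = (h + x)/((2*x)) = (h + x)*(1/(2*x)) = (h + x)/(2*x))
69*a(-12, (-4)⁴) - 35 = 69*((½)*((-4)⁴ - 12)/(-12)) - 35 = 69*((½)*(-1/12)*(256 - 12)) - 35 = 69*((½)*(-1/12)*244) - 35 = 69*(-61/6) - 35 = -1403/2 - 35 = -1473/2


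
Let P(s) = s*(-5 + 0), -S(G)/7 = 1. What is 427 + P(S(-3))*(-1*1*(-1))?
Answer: 462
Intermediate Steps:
S(G) = -7 (S(G) = -7*1 = -7)
P(s) = -5*s (P(s) = s*(-5) = -5*s)
427 + P(S(-3))*(-1*1*(-1)) = 427 + (-5*(-7))*(-1*1*(-1)) = 427 + 35*(-1*(-1)) = 427 + 35*1 = 427 + 35 = 462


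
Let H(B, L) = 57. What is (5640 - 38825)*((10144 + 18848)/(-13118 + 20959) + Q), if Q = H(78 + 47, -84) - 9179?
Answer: 2372615002850/7841 ≈ 3.0259e+8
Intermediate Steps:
Q = -9122 (Q = 57 - 9179 = -9122)
(5640 - 38825)*((10144 + 18848)/(-13118 + 20959) + Q) = (5640 - 38825)*((10144 + 18848)/(-13118 + 20959) - 9122) = -33185*(28992/7841 - 9122) = -33185*(-71496610/7841) = 2372615002850/7841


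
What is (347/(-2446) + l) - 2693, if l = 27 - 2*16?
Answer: -6599655/2446 ≈ -2698.1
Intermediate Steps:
l = -5 (l = 27 - 32 = -5)
(347/(-2446) + l) - 2693 = (347/(-2446) - 5) - 2693 = (347*(-1/2446) - 5) - 2693 = (-347/2446 - 5) - 2693 = -12577/2446 - 2693 = -6599655/2446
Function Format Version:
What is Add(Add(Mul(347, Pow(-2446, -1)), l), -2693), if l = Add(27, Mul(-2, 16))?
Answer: Rational(-6599655, 2446) ≈ -2698.1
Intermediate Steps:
l = -5 (l = Add(27, -32) = -5)
Add(Add(Mul(347, Pow(-2446, -1)), l), -2693) = Add(Add(Mul(347, Pow(-2446, -1)), -5), -2693) = Add(Add(Mul(347, Rational(-1, 2446)), -5), -2693) = Add(Add(Rational(-347, 2446), -5), -2693) = Add(Rational(-12577, 2446), -2693) = Rational(-6599655, 2446)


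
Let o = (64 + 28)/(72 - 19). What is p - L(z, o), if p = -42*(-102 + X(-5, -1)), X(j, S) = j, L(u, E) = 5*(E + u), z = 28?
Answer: 230302/53 ≈ 4345.3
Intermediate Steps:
o = 92/53 ≈ 1.7358
L(u, E) = 5*E + 5*u
p = 4494 (p = -42*(-102 - 5) = -42*(-107) = 4494)
p - L(z, o) = 4494 - (5*(92/53) + 5*28) = 4494 - (460/53 + 140) = 4494 - 1*7880/53 = 4494 - 7880/53 = 230302/53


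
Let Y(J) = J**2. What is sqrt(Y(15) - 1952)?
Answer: I*sqrt(1727) ≈ 41.557*I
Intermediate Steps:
sqrt(Y(15) - 1952) = sqrt(15**2 - 1952) = sqrt(225 - 1952) = sqrt(-1727) = I*sqrt(1727)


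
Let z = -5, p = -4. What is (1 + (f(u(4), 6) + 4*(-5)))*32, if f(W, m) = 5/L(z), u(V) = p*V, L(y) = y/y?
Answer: -448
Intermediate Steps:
L(y) = 1
u(V) = -4*V
f(W, m) = 5 (f(W, m) = 5/1 = 5*1 = 5)
(1 + (f(u(4), 6) + 4*(-5)))*32 = (1 + (5 + 4*(-5)))*32 = (1 + (5 - 20))*32 = (1 - 15)*32 = -14*32 = -448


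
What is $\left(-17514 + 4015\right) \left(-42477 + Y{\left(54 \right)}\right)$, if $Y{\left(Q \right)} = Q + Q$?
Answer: $571939131$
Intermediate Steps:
$Y{\left(Q \right)} = 2 Q$
$\left(-17514 + 4015\right) \left(-42477 + Y{\left(54 \right)}\right) = \left(-17514 + 4015\right) \left(-42477 + 2 \cdot 54\right) = - 13499 \left(-42477 + 108\right) = \left(-13499\right) \left(-42369\right) = 571939131$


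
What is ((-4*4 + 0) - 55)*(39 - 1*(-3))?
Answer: -2982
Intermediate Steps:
((-4*4 + 0) - 55)*(39 - 1*(-3)) = ((-16 + 0) - 55)*(39 + 3) = (-16 - 55)*42 = -71*42 = -2982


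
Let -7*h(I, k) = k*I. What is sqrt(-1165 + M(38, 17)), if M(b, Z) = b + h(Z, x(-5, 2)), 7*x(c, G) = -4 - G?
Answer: I*sqrt(55121)/7 ≈ 33.54*I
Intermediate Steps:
x(c, G) = -4/7 - G/7 (x(c, G) = (-4 - G)/7 = -4/7 - G/7)
h(I, k) = -I*k/7 (h(I, k) = -k*I/7 = -I*k/7)
M(b, Z) = b + 6*Z/49 (M(b, Z) = b - Z*(-4/7 - 1/7*2)/7 = b - Z*(-4/7 - 2/7)/7 = b - 1/7*Z*(-6/7) = b + 6*Z/49)
sqrt(-1165 + M(38, 17)) = sqrt(-1165 + (38 + (6/49)*17)) = sqrt(-1165 + (38 + 102/49)) = sqrt(-1165 + 1964/49) = sqrt(-55121/49) = I*sqrt(55121)/7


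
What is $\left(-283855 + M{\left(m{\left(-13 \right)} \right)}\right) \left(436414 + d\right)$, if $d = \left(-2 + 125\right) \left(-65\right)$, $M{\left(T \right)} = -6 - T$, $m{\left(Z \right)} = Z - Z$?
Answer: $-121611445759$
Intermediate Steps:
$m{\left(Z \right)} = 0$
$d = -7995$ ($d = 123 \left(-65\right) = -7995$)
$\left(-283855 + M{\left(m{\left(-13 \right)} \right)}\right) \left(436414 + d\right) = \left(-283855 - 6\right) \left(436414 - 7995\right) = \left(-283855 + \left(-6 + 0\right)\right) 428419 = \left(-283855 - 6\right) 428419 = \left(-283861\right) 428419 = -121611445759$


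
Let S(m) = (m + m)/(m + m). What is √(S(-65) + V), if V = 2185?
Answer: √2186 ≈ 46.755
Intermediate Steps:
S(m) = 1 (S(m) = (2*m)/((2*m)) = (2*m)*(1/(2*m)) = 1)
√(S(-65) + V) = √(1 + 2185) = √2186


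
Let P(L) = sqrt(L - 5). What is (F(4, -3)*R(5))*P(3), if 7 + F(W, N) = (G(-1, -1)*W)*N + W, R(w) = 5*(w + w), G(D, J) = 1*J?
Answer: 450*I*sqrt(2) ≈ 636.4*I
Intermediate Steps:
G(D, J) = J
R(w) = 10*w (R(w) = 5*(2*w) = 10*w)
P(L) = sqrt(-5 + L)
F(W, N) = -7 + W - N*W (F(W, N) = -7 + ((-W)*N + W) = -7 + (-N*W + W) = -7 + (W - N*W) = -7 + W - N*W)
(F(4, -3)*R(5))*P(3) = ((-7 + 4 - 1*(-3)*4)*(10*5))*sqrt(-5 + 3) = ((-7 + 4 + 12)*50)*sqrt(-2) = (9*50)*(I*sqrt(2)) = 450*(I*sqrt(2)) = 450*I*sqrt(2)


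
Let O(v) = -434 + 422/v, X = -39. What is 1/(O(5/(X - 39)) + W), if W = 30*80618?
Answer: 5/12057614 ≈ 4.1468e-7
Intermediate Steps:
W = 2418540
1/(O(5/(X - 39)) + W) = 1/((-434 + 422/((5/(-39 - 39)))) + 2418540) = 1/((-434 + 422/((5/(-78)))) + 2418540) = 1/((-434 + 422/((-1/78*5))) + 2418540) = 1/((-434 + 422/(-5/78)) + 2418540) = 1/((-434 + 422*(-78/5)) + 2418540) = 1/((-434 - 32916/5) + 2418540) = 1/(-35086/5 + 2418540) = 1/(12057614/5) = 5/12057614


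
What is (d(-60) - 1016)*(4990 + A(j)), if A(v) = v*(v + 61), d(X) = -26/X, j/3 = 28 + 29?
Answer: -680358577/15 ≈ -4.5357e+7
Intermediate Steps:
j = 171 (j = 3*(28 + 29) = 3*57 = 171)
A(v) = v*(61 + v)
(d(-60) - 1016)*(4990 + A(j)) = (-26/(-60) - 1016)*(4990 + 171*(61 + 171)) = (-26*(-1/60) - 1016)*(4990 + 171*232) = (13/30 - 1016)*(4990 + 39672) = -30467/30*44662 = -680358577/15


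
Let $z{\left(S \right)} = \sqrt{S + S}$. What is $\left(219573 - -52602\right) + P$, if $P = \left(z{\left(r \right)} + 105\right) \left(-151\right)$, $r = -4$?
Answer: $256320 - 302 i \sqrt{2} \approx 2.5632 \cdot 10^{5} - 427.09 i$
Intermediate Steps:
$z{\left(S \right)} = \sqrt{2} \sqrt{S}$ ($z{\left(S \right)} = \sqrt{2 S} = \sqrt{2} \sqrt{S}$)
$P = -15855 - 302 i \sqrt{2}$ ($P = \left(\sqrt{2} \sqrt{-4} + 105\right) \left(-151\right) = \left(\sqrt{2} \cdot 2 i + 105\right) \left(-151\right) = \left(2 i \sqrt{2} + 105\right) \left(-151\right) = \left(105 + 2 i \sqrt{2}\right) \left(-151\right) = -15855 - 302 i \sqrt{2} \approx -15855.0 - 427.09 i$)
$\left(219573 - -52602\right) + P = \left(219573 - -52602\right) - \left(15855 + 302 i \sqrt{2}\right) = \left(219573 + 52602\right) - \left(15855 + 302 i \sqrt{2}\right) = 272175 - \left(15855 + 302 i \sqrt{2}\right) = 256320 - 302 i \sqrt{2}$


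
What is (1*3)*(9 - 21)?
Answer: -36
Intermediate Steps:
(1*3)*(9 - 21) = 3*(-12) = -36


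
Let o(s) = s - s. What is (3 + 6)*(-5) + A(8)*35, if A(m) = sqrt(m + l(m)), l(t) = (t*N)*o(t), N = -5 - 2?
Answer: -45 + 70*sqrt(2) ≈ 53.995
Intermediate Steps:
o(s) = 0
N = -7
l(t) = 0 (l(t) = (t*(-7))*0 = -7*t*0 = 0)
A(m) = sqrt(m) (A(m) = sqrt(m + 0) = sqrt(m))
(3 + 6)*(-5) + A(8)*35 = (3 + 6)*(-5) + sqrt(8)*35 = 9*(-5) + (2*sqrt(2))*35 = -45 + 70*sqrt(2)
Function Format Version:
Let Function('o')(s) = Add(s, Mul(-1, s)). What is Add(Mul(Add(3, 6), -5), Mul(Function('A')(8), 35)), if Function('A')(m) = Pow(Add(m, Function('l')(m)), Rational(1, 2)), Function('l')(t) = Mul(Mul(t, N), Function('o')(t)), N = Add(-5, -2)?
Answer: Add(-45, Mul(70, Pow(2, Rational(1, 2)))) ≈ 53.995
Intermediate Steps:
Function('o')(s) = 0
N = -7
Function('l')(t) = 0 (Function('l')(t) = Mul(Mul(t, -7), 0) = Mul(Mul(-7, t), 0) = 0)
Function('A')(m) = Pow(m, Rational(1, 2)) (Function('A')(m) = Pow(Add(m, 0), Rational(1, 2)) = Pow(m, Rational(1, 2)))
Add(Mul(Add(3, 6), -5), Mul(Function('A')(8), 35)) = Add(Mul(Add(3, 6), -5), Mul(Pow(8, Rational(1, 2)), 35)) = Add(Mul(9, -5), Mul(Mul(2, Pow(2, Rational(1, 2))), 35)) = Add(-45, Mul(70, Pow(2, Rational(1, 2))))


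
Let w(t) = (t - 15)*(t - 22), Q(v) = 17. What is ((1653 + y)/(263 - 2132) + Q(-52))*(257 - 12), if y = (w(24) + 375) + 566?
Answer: 1020635/267 ≈ 3822.6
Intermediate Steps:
w(t) = (-22 + t)*(-15 + t) (w(t) = (-15 + t)*(-22 + t) = (-22 + t)*(-15 + t))
y = 959 (y = ((330 + 24² - 37*24) + 375) + 566 = ((330 + 576 - 888) + 375) + 566 = (18 + 375) + 566 = 393 + 566 = 959)
((1653 + y)/(263 - 2132) + Q(-52))*(257 - 12) = ((1653 + 959)/(263 - 2132) + 17)*(257 - 12) = (2612/(-1869) + 17)*245 = (2612*(-1/1869) + 17)*245 = (-2612/1869 + 17)*245 = (29161/1869)*245 = 1020635/267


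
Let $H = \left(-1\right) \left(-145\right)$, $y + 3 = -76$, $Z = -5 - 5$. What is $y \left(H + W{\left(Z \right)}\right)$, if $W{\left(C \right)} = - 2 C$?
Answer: $-13035$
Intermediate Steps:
$Z = -10$ ($Z = -5 - 5 = -10$)
$y = -79$ ($y = -3 - 76 = -79$)
$H = 145$
$y \left(H + W{\left(Z \right)}\right) = - 79 \left(145 - -20\right) = - 79 \left(145 + 20\right) = \left(-79\right) 165 = -13035$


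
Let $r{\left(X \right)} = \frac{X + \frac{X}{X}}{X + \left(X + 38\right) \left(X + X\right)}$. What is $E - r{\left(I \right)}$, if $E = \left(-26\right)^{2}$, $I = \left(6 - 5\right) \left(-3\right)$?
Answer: $\frac{143986}{213} \approx 675.99$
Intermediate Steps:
$I = -3$ ($I = \left(6 - 5\right) \left(-3\right) = 1 \left(-3\right) = -3$)
$r{\left(X \right)} = \frac{1 + X}{X + 2 X \left(38 + X\right)}$ ($r{\left(X \right)} = \frac{X + 1}{X + \left(38 + X\right) 2 X} = \frac{1 + X}{X + 2 X \left(38 + X\right)}$)
$E = 676$
$E - r{\left(I \right)} = 676 - \frac{1 - 3}{\left(-3\right) \left(77 + 2 \left(-3\right)\right)} = 676 - \left(- \frac{1}{3}\right) \frac{1}{77 - 6} \left(-2\right) = 676 - \left(- \frac{1}{3}\right) \frac{1}{71} \left(-2\right) = 676 - \frac{2}{213} = \frac{143986}{213}$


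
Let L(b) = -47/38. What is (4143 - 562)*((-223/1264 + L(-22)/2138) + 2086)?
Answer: 191760941196359/25673104 ≈ 7.4693e+6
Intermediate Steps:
L(b) = -47/38 (L(b) = -47*1/38 = -47/38)
(4143 - 562)*((-223/1264 + L(-22)/2138) + 2086) = (4143 - 562)*((-223/1264 - 47/38/2138) + 2086) = 3581*((-223*1/1264 - 47/38*1/2138) + 2086) = 3581*((-223/1264 - 47/81244) + 2086) = 3581*(-4544205/25673104 + 2086) = 3581*(53549550739/25673104) = 191760941196359/25673104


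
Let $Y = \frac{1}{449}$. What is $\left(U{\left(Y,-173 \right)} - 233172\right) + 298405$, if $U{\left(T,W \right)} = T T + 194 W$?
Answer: $\frac{6384905272}{201601} \approx 31671.0$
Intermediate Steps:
$Y = \frac{1}{449} \approx 0.0022272$
$U{\left(T,W \right)} = T^{2} + 194 W$
$\left(U{\left(Y,-173 \right)} - 233172\right) + 298405 = \left(\left(\left(\frac{1}{449}\right)^{2} + 194 \left(-173\right)\right) - 233172\right) + 298405 = \left(\left(\frac{1}{201601} - 33562\right) - 233172\right) + 298405 = \left(- \frac{6766132761}{201601} - 233172\right) + 298405 = - \frac{53773841133}{201601} + 298405 = \frac{6384905272}{201601}$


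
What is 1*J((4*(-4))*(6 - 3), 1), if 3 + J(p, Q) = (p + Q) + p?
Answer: -98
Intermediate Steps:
J(p, Q) = -3 + Q + 2*p (J(p, Q) = -3 + ((p + Q) + p) = -3 + ((Q + p) + p) = -3 + (Q + 2*p) = -3 + Q + 2*p)
1*J((4*(-4))*(6 - 3), 1) = 1*(-3 + 1 + 2*((4*(-4))*(6 - 3))) = 1*(-3 + 1 + 2*(-16*3)) = 1*(-3 + 1 + 2*(-48)) = 1*(-3 + 1 - 96) = 1*(-98) = -98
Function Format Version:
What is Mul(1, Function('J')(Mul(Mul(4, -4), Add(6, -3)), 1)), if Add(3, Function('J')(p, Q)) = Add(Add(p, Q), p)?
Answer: -98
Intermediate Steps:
Function('J')(p, Q) = Add(-3, Q, Mul(2, p)) (Function('J')(p, Q) = Add(-3, Add(Add(p, Q), p)) = Add(-3, Add(Add(Q, p), p)) = Add(-3, Add(Q, Mul(2, p))) = Add(-3, Q, Mul(2, p)))
Mul(1, Function('J')(Mul(Mul(4, -4), Add(6, -3)), 1)) = Mul(1, Add(-3, 1, Mul(2, Mul(Mul(4, -4), Add(6, -3))))) = Mul(1, Add(-3, 1, Mul(2, Mul(-16, 3)))) = Mul(1, Add(-3, 1, Mul(2, -48))) = Mul(1, Add(-3, 1, -96)) = Mul(1, -98) = -98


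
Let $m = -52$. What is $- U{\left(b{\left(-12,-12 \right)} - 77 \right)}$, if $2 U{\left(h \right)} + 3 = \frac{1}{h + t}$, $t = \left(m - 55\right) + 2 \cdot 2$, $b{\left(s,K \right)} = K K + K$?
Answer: $\frac{145}{96} \approx 1.5104$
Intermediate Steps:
$b{\left(s,K \right)} = K + K^{2}$ ($b{\left(s,K \right)} = K^{2} + K = K + K^{2}$)
$t = -103$ ($t = \left(-52 - 55\right) + 2 \cdot 2 = -107 + 4 = -103$)
$U{\left(h \right)} = - \frac{3}{2} + \frac{1}{2 \left(-103 + h\right)}$ ($U{\left(h \right)} = - \frac{3}{2} + \frac{1}{2 \left(h - 103\right)} = - \frac{3}{2} + \frac{1}{2 \left(-103 + h\right)}$)
$- U{\left(b{\left(-12,-12 \right)} - 77 \right)} = - \frac{310 - 3 \left(- 12 \left(1 - 12\right) - 77\right)}{2 \left(-103 - \left(77 + 12 \left(1 - 12\right)\right)\right)} = - \frac{310 - 3 \left(\left(-12\right) \left(-11\right) - 77\right)}{2 \left(-103 - -55\right)} = - \frac{310 - 3 \left(132 - 77\right)}{2 \left(-103 + \left(132 - 77\right)\right)} = - \frac{310 - 165}{2 \left(-103 + 55\right)} = - \frac{310 - 165}{2 \left(-48\right)} = - \frac{\left(-1\right) 145}{2 \cdot 48} = \left(-1\right) \left(- \frac{145}{96}\right) = \frac{145}{96}$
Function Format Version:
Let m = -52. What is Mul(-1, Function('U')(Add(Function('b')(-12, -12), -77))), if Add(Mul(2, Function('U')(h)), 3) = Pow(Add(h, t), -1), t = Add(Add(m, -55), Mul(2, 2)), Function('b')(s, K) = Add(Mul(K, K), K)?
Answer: Rational(145, 96) ≈ 1.5104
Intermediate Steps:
Function('b')(s, K) = Add(K, Pow(K, 2)) (Function('b')(s, K) = Add(Pow(K, 2), K) = Add(K, Pow(K, 2)))
t = -103 (t = Add(Add(-52, -55), Mul(2, 2)) = Add(-107, 4) = -103)
Function('U')(h) = Add(Rational(-3, 2), Mul(Rational(1, 2), Pow(Add(-103, h), -1))) (Function('U')(h) = Add(Rational(-3, 2), Mul(Rational(1, 2), Pow(Add(h, -103), -1))) = Add(Rational(-3, 2), Mul(Rational(1, 2), Pow(Add(-103, h), -1))))
Mul(-1, Function('U')(Add(Function('b')(-12, -12), -77))) = Mul(-1, Mul(Rational(1, 2), Pow(Add(-103, Add(Mul(-12, Add(1, -12)), -77)), -1), Add(310, Mul(-3, Add(Mul(-12, Add(1, -12)), -77))))) = Mul(-1, Mul(Rational(1, 2), Pow(Add(-103, Add(Mul(-12, -11), -77)), -1), Add(310, Mul(-3, Add(Mul(-12, -11), -77))))) = Mul(-1, Mul(Rational(1, 2), Pow(Add(-103, Add(132, -77)), -1), Add(310, Mul(-3, Add(132, -77))))) = Mul(-1, Mul(Rational(1, 2), Pow(Add(-103, 55), -1), Add(310, Mul(-3, 55)))) = Mul(-1, Mul(Rational(1, 2), Pow(-48, -1), Add(310, -165))) = Mul(-1, Mul(Rational(1, 2), Rational(-1, 48), 145)) = Mul(-1, Rational(-145, 96)) = Rational(145, 96)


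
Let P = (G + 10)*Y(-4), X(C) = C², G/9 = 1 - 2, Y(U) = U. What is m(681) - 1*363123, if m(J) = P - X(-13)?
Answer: -363296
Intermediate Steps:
G = -9 (G = 9*(1 - 2) = 9*(-1) = -9)
P = -4 (P = (-9 + 10)*(-4) = 1*(-4) = -4)
m(J) = -173 (m(J) = -4 - 1*(-13)² = -4 - 1*169 = -4 - 169 = -173)
m(681) - 1*363123 = -173 - 1*363123 = -173 - 363123 = -363296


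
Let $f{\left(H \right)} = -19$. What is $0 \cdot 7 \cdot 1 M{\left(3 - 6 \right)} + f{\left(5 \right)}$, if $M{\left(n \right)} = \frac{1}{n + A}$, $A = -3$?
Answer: $-19$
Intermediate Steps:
$M{\left(n \right)} = \frac{1}{-3 + n}$ ($M{\left(n \right)} = \frac{1}{n - 3} = \frac{1}{-3 + n}$)
$0 \cdot 7 \cdot 1 M{\left(3 - 6 \right)} + f{\left(5 \right)} = \frac{0 \cdot 7 \cdot 1}{-3 + \left(3 - 6\right)} - 19 = \frac{0 \cdot 1}{-3 + \left(3 - 6\right)} - 19 = \frac{0}{-3 - 3} - 19 = \frac{0}{-6} - 19 = 0 \left(- \frac{1}{6}\right) - 19 = 0 - 19 = -19$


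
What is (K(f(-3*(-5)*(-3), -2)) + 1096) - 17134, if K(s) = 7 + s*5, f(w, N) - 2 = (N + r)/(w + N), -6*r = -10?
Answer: -2258956/141 ≈ -16021.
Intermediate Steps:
r = 5/3 (r = -⅙*(-10) = 5/3 ≈ 1.6667)
f(w, N) = 2 + (5/3 + N)/(N + w) (f(w, N) = 2 + (N + 5/3)/(w + N) = 2 + (5/3 + N)/(N + w))
K(s) = 7 + 5*s
(K(f(-3*(-5)*(-3), -2)) + 1096) - 17134 = ((7 + 5*((5/3 + 2*(-3*(-5)*(-3)) + 3*(-2))/(-2 - 3*(-5)*(-3)))) + 1096) - 17134 = ((7 + 5*((5/3 + 2*(15*(-3)) - 6)/(-2 + 15*(-3)))) + 1096) - 17134 = ((7 + 5*((5/3 + 2*(-45) - 6)/(-2 - 45))) + 1096) - 17134 = ((7 + 5*((5/3 - 90 - 6)/(-47))) + 1096) - 17134 = ((7 + 5*(-1/47*(-283/3))) + 1096) - 17134 = ((7 + 5*(283/141)) + 1096) - 17134 = ((7 + 1415/141) + 1096) - 17134 = (2402/141 + 1096) - 17134 = 156938/141 - 17134 = -2258956/141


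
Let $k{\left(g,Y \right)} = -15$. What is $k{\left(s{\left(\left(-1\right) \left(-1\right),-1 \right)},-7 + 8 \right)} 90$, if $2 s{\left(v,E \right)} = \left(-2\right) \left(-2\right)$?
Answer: $-1350$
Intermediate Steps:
$s{\left(v,E \right)} = 2$ ($s{\left(v,E \right)} = \frac{\left(-2\right) \left(-2\right)}{2} = \frac{1}{2} \cdot 4 = 2$)
$k{\left(s{\left(\left(-1\right) \left(-1\right),-1 \right)},-7 + 8 \right)} 90 = \left(-15\right) 90 = -1350$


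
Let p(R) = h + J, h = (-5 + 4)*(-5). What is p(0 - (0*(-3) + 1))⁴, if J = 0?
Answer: 625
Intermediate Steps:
h = 5 (h = -1*(-5) = 5)
p(R) = 5 (p(R) = 5 + 0 = 5)
p(0 - (0*(-3) + 1))⁴ = 5⁴ = 625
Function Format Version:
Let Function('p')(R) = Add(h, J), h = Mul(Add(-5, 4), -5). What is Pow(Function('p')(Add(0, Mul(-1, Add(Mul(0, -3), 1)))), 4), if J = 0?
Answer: 625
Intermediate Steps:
h = 5 (h = Mul(-1, -5) = 5)
Function('p')(R) = 5 (Function('p')(R) = Add(5, 0) = 5)
Pow(Function('p')(Add(0, Mul(-1, Add(Mul(0, -3), 1)))), 4) = Pow(5, 4) = 625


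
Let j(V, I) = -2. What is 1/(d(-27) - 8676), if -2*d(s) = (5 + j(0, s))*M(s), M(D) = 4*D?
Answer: -1/8514 ≈ -0.00011745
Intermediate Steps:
d(s) = -6*s (d(s) = -(5 - 2)*4*s/2 = -3*4*s/2 = -6*s)
1/(d(-27) - 8676) = 1/(-6*(-27) - 8676) = 1/(162 - 8676) = 1/(-8514) = -1/8514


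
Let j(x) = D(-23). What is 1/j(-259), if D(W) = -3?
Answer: -1/3 ≈ -0.33333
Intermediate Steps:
j(x) = -3
1/j(-259) = 1/(-3) = -1/3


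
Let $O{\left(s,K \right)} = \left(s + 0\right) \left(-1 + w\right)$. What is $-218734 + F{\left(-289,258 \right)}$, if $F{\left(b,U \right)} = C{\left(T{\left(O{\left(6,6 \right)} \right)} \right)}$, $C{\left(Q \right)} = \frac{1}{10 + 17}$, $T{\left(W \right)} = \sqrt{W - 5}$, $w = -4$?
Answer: $- \frac{5905817}{27} \approx -2.1873 \cdot 10^{5}$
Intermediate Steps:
$O{\left(s,K \right)} = - 5 s$ ($O{\left(s,K \right)} = \left(s + 0\right) \left(-1 - 4\right) = s \left(-5\right) = - 5 s$)
$T{\left(W \right)} = \sqrt{-5 + W}$
$C{\left(Q \right)} = \frac{1}{27}$
$F{\left(b,U \right)} = \frac{1}{27}$
$-218734 + F{\left(-289,258 \right)} = -218734 + \frac{1}{27} = - \frac{5905817}{27}$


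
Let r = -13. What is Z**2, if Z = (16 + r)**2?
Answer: 81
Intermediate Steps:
Z = 9 (Z = (16 - 13)**2 = 3**2 = 9)
Z**2 = 9**2 = 81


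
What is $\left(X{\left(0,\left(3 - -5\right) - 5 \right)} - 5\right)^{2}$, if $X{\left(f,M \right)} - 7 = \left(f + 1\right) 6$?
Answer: $64$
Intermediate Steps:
$X{\left(f,M \right)} = 13 + 6 f$ ($X{\left(f,M \right)} = 7 + \left(f + 1\right) 6 = 7 + \left(1 + f\right) 6 = 7 + \left(6 + 6 f\right) = 13 + 6 f$)
$\left(X{\left(0,\left(3 - -5\right) - 5 \right)} - 5\right)^{2} = \left(\left(13 + 6 \cdot 0\right) - 5\right)^{2} = \left(\left(13 + 0\right) - 5\right)^{2} = \left(13 - 5\right)^{2} = 8^{2} = 64$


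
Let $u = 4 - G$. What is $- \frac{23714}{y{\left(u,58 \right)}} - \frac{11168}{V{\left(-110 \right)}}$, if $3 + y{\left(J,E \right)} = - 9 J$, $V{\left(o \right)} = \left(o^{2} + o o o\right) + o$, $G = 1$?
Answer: $\frac{173774101}{219835} \approx 790.47$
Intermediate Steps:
$V{\left(o \right)} = o + o^{2} + o^{3}$ ($V{\left(o \right)} = \left(o^{2} + o^{2} o\right) + o = \left(o^{2} + o^{3}\right) + o = o + o^{2} + o^{3}$)
$u = 3$ ($u = 4 - 1 = 3$)
$y{\left(J,E \right)} = -3 - 9 J$
$- \frac{23714}{y{\left(u,58 \right)}} - \frac{11168}{V{\left(-110 \right)}} = - \frac{23714}{-3 - 27} - \frac{11168}{\left(-110\right) \left(1 - 110 + \left(-110\right)^{2}\right)} = - \frac{23714}{-3 - 27} - \frac{11168}{\left(-110\right) \left(1 - 110 + 12100\right)} = - \frac{23714}{-30} - \frac{11168}{\left(-110\right) 11991} = \left(-23714\right) \left(- \frac{1}{30}\right) - \frac{11168}{-1319010} = \frac{11857}{15} - - \frac{5584}{659505} = \frac{11857}{15} + \frac{5584}{659505} = \frac{173774101}{219835}$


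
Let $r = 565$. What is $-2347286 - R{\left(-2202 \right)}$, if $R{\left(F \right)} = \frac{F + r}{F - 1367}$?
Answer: $- \frac{8377465371}{3569} \approx -2.3473 \cdot 10^{6}$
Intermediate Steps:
$R{\left(F \right)} = \frac{565 + F}{-1367 + F}$ ($R{\left(F \right)} = \frac{F + 565}{F - 1367} = \frac{565 + F}{-1367 + F}$)
$-2347286 - R{\left(-2202 \right)} = -2347286 - \frac{565 - 2202}{-1367 - 2202} = -2347286 - \frac{1}{-3569} \left(-1637\right) = -2347286 - \left(- \frac{1}{3569}\right) \left(-1637\right) = -2347286 - \frac{1637}{3569} = - \frac{8377465371}{3569}$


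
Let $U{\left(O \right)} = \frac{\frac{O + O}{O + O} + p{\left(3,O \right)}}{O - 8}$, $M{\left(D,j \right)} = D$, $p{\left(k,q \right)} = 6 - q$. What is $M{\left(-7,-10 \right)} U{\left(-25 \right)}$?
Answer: $\frac{224}{33} \approx 6.7879$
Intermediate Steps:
$U{\left(O \right)} = \frac{7 - O}{-8 + O}$ ($U{\left(O \right)} = \frac{\frac{O + O}{O + O} - \left(-6 + O\right)}{O - 8} = \frac{\frac{2 O}{2 O} - \left(-6 + O\right)}{-8 + O} = \frac{2 O \frac{1}{2 O} - \left(-6 + O\right)}{-8 + O} = \frac{1 - \left(-6 + O\right)}{-8 + O} = \frac{7 - O}{-8 + O}$)
$M{\left(-7,-10 \right)} U{\left(-25 \right)} = - 7 \frac{7 - -25}{-8 - 25} = - 7 \frac{7 + 25}{-33} = - 7 \left(\left(- \frac{1}{33}\right) 32\right) = \left(-7\right) \left(- \frac{32}{33}\right) = \frac{224}{33}$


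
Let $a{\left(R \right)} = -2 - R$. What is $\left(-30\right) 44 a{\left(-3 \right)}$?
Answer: $-1320$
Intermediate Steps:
$\left(-30\right) 44 a{\left(-3 \right)} = \left(-30\right) 44 \left(-2 - -3\right) = - 1320 \left(-2 + 3\right) = \left(-1320\right) 1 = -1320$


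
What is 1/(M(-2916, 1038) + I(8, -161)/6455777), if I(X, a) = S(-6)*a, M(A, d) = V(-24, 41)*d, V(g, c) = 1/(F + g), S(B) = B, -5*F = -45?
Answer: -32278885/2233694012 ≈ -0.014451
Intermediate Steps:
F = 9 (F = -1/5*(-45) = 9)
V(g, c) = 1/(9 + g)
M(A, d) = -d/15 (M(A, d) = d/(9 - 24) = d/(-15) = -d/15)
I(X, a) = -6*a
1/(M(-2916, 1038) + I(8, -161)/6455777) = 1/(-1/15*1038 - 6*(-161)/6455777) = 1/(-346/5 + 966*(1/6455777)) = 1/(-346/5 + 966/6455777) = 1/(-2233694012/32278885) = -32278885/2233694012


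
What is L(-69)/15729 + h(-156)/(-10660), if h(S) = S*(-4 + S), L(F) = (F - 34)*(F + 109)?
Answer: -1678904/644889 ≈ -2.6034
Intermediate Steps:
L(F) = (-34 + F)*(109 + F)
L(-69)/15729 + h(-156)/(-10660) = (-3706 + (-69)² + 75*(-69))/15729 - 156*(-4 - 156)/(-10660) = (-3706 + 4761 - 5175)*(1/15729) - 156*(-160)*(-1/10660) = -4120*1/15729 + 24960*(-1/10660) = -4120/15729 - 96/41 = -1678904/644889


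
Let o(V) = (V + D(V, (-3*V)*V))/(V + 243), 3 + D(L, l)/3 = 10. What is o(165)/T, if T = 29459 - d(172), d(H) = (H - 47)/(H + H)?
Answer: 2666/172274107 ≈ 1.5475e-5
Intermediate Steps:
d(H) = (-47 + H)/(2*H) (d(H) = (-47 + H)/((2*H)) = (-47 + H)*(1/(2*H)) = (-47 + H)/(2*H))
D(L, l) = 21 (D(L, l) = -9 + 3*10 = -9 + 30 = 21)
T = 10133771/344 (T = 29459 - (-47 + 172)/(2*172) = 29459 - 125/(2*172) = 29459 - 1*125/344 = 29459 - 125/344 = 10133771/344 ≈ 29459.)
o(V) = (21 + V)/(243 + V) (o(V) = (V + 21)/(V + 243) = (21 + V)/(243 + V))
o(165)/T = ((21 + 165)/(243 + 165))/(10133771/344) = (186/408)*(344/10133771) = ((1/408)*186)*(344/10133771) = (31/68)*(344/10133771) = 2666/172274107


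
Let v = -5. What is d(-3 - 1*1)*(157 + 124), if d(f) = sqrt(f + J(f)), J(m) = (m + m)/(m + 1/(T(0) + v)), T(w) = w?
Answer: 562*I*sqrt(231)/21 ≈ 406.75*I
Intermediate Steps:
J(m) = 2*m/(-1/5 + m) (J(m) = (m + m)/(m + 1/(0 - 5)) = (2*m)/(m + 1/(-5)) = (2*m)/(m - 1/5) = (2*m)/(-1/5 + m) = 2*m/(-1/5 + m))
d(f) = sqrt(f + 10*f/(-1 + 5*f))
d(-3 - 1*1)*(157 + 124) = sqrt((-3 - 1*1)*(9 + 5*(-3 - 1*1))/(-1 + 5*(-3 - 1*1)))*(157 + 124) = sqrt((-3 - 1)*(9 + 5*(-3 - 1))/(-1 + 5*(-3 - 1)))*281 = sqrt(-4*(9 + 5*(-4))/(-1 + 5*(-4)))*281 = sqrt(-4*(9 - 20)/(-1 - 20))*281 = sqrt(-4*(-11)/(-21))*281 = sqrt(-4*(-1/21)*(-11))*281 = sqrt(-44/21)*281 = (2*I*sqrt(231)/21)*281 = 562*I*sqrt(231)/21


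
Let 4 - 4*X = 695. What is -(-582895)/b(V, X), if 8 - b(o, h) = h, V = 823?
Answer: 2331580/723 ≈ 3224.9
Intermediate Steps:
X = -691/4 (X = 1 - ¼*695 = 1 - 695/4 = -691/4 ≈ -172.75)
b(o, h) = 8 - h
-(-582895)/b(V, X) = -(-582895)/(8 - 1*(-691/4)) = -(-582895)/(8 + 691/4) = -(-582895)/723/4 = -(-582895)*4/723 = -1*(-2331580/723) = 2331580/723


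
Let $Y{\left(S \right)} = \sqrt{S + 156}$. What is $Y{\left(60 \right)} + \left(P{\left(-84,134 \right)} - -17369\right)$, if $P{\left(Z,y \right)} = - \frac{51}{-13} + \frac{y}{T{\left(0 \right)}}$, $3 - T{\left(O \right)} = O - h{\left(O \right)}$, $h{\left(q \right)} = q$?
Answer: $\frac{679286}{39} + 6 \sqrt{6} \approx 17432.0$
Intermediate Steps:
$T{\left(O \right)} = 3$ ($T{\left(O \right)} = 3 - \left(O - O\right) = 3 - 0 = 3 + 0 = 3$)
$P{\left(Z,y \right)} = \frac{51}{13} + \frac{y}{3}$ ($P{\left(Z,y \right)} = - \frac{51}{-13} + \frac{y}{3} = \left(-51\right) \left(- \frac{1}{13}\right) + y \frac{1}{3} = \frac{51}{13} + \frac{y}{3}$)
$Y{\left(S \right)} = \sqrt{156 + S}$
$Y{\left(60 \right)} + \left(P{\left(-84,134 \right)} - -17369\right) = \sqrt{156 + 60} + \left(\left(\frac{51}{13} + \frac{1}{3} \cdot 134\right) - -17369\right) = \sqrt{216} + \left(\left(\frac{51}{13} + \frac{134}{3}\right) + 17369\right) = 6 \sqrt{6} + \left(\frac{1895}{39} + 17369\right) = 6 \sqrt{6} + \frac{679286}{39} = \frac{679286}{39} + 6 \sqrt{6}$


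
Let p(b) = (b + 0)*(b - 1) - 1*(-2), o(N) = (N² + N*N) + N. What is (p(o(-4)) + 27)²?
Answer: 616225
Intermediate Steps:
o(N) = N + 2*N² (o(N) = (N² + N²) + N = 2*N² + N = N + 2*N²)
p(b) = 2 + b*(-1 + b) (p(b) = b*(-1 + b) + 2 = 2 + b*(-1 + b))
(p(o(-4)) + 27)² = ((2 + (-4*(1 + 2*(-4)))² - (-4)*(1 + 2*(-4))) + 27)² = ((2 + (-4*(1 - 8))² - (-4)*(1 - 8)) + 27)² = ((2 + (-4*(-7))² - (-4)*(-7)) + 27)² = ((2 + 28² - 1*28) + 27)² = ((2 + 784 - 28) + 27)² = (758 + 27)² = 785² = 616225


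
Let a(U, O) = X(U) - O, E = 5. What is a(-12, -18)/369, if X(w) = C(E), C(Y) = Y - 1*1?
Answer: 22/369 ≈ 0.059621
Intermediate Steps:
C(Y) = -1 + Y (C(Y) = Y - 1 = -1 + Y)
X(w) = 4 (X(w) = -1 + 5 = 4)
a(U, O) = 4 - O
a(-12, -18)/369 = (4 - 1*(-18))/369 = (4 + 18)*(1/369) = 22*(1/369) = 22/369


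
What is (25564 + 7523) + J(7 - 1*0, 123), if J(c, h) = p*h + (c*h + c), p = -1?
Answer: 33832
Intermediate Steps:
J(c, h) = c - h + c*h (J(c, h) = -h + (c*h + c) = -h + (c + c*h) = c - h + c*h)
(25564 + 7523) + J(7 - 1*0, 123) = (25564 + 7523) + ((7 - 1*0) - 1*123 + (7 - 1*0)*123) = 33087 + ((7 + 0) - 123 + (7 + 0)*123) = 33087 + (7 - 123 + 7*123) = 33087 + (7 - 123 + 861) = 33087 + 745 = 33832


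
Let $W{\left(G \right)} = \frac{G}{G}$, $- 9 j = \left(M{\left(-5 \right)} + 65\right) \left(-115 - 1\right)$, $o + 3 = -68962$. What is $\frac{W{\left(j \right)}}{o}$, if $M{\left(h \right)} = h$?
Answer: $- \frac{1}{68965} \approx -1.45 \cdot 10^{-5}$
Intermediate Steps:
$o = -68965$ ($o = -3 - 68962 = -68965$)
$j = \frac{2320}{3}$ ($j = - \frac{\left(-5 + 65\right) \left(-115 - 1\right)}{9} = - \frac{60 \left(-116\right)}{9} = \left(- \frac{1}{9}\right) \left(-6960\right) = \frac{2320}{3} \approx 773.33$)
$W{\left(G \right)} = 1$
$\frac{W{\left(j \right)}}{o} = 1 \frac{1}{-68965} = 1 \left(- \frac{1}{68965}\right) = - \frac{1}{68965}$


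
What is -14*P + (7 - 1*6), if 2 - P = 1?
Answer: -13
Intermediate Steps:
P = 1 (P = 2 - 1*1 = 2 - 1 = 1)
-14*P + (7 - 1*6) = -14*1 + (7 - 1*6) = -14 + (7 - 6) = -14 + 1 = -13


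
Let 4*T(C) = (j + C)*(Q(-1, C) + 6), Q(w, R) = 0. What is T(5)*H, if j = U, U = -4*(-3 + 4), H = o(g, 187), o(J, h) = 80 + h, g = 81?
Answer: 801/2 ≈ 400.50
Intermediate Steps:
H = 267 (H = 80 + 187 = 267)
U = -4 (U = -4*1 = -4)
j = -4
T(C) = -6 + 3*C/2 (T(C) = ((-4 + C)*(0 + 6))/4 = ((-4 + C)*6)/4 = (-24 + 6*C)/4 = -6 + 3*C/2)
T(5)*H = (-6 + (3/2)*5)*267 = (-6 + 15/2)*267 = (3/2)*267 = 801/2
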